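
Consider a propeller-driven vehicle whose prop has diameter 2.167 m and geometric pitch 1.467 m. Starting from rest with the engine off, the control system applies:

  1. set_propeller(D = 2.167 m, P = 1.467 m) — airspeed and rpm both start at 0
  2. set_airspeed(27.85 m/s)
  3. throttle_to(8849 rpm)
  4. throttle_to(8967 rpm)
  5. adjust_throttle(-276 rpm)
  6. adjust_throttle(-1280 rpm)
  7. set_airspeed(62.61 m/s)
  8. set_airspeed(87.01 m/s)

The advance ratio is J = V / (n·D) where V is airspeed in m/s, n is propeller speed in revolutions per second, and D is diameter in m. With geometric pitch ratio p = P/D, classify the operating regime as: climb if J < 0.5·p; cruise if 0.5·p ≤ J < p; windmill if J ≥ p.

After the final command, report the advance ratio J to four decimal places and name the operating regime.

set_propeller: D = 2.167 m, P = 1.467 m (p = P/D = 0.676973); state ← (V=0, rpm=0)
set_airspeed(27.85): V ← 27.85 m/s
throttle_to(8849): rpm ← 8849
throttle_to(8967): rpm ← 8967
adjust_throttle(-276): rpm ← 8967 -276 = 8691
adjust_throttle(-1280): rpm ← 8691 -1280 = 7411
set_airspeed(62.61): V ← 62.61 m/s
set_airspeed(87.01): V ← 87.01 m/s
final state: V = 87.01 m/s, rpm = 7411 → n = rpm/60 = 123.516667 rev/s
J = V / (n·D) = 87.01 / (123.516667 × 2.167) = 0.325076
regime bands: climb J<0.3385 | cruise [0.3385, 0.6770) | windmill J≥0.6770
J = 0.3251 → climb

J = 0.3251, regime = climb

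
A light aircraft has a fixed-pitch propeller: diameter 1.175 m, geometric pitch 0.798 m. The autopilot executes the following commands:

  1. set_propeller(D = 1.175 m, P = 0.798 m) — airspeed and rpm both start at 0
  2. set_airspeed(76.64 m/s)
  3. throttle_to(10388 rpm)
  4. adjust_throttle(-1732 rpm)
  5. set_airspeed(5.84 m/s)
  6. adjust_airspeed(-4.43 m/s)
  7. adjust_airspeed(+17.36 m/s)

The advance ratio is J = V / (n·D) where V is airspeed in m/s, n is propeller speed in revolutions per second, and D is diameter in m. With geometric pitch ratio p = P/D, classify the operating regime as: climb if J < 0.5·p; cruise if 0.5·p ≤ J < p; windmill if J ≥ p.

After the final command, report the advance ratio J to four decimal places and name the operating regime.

J = 0.1107, regime = climb

set_propeller: D = 1.175 m, P = 0.798 m (p = P/D = 0.679149); state ← (V=0, rpm=0)
set_airspeed(76.64): V ← 76.64 m/s
throttle_to(10388): rpm ← 10388
adjust_throttle(-1732): rpm ← 10388 -1732 = 8656
set_airspeed(5.84): V ← 5.84 m/s
adjust_airspeed(-4.43): V ← 5.84 -4.43 = 1.41 m/s
adjust_airspeed(+17.36): V ← 1.41 +17.36 = 18.77 m/s
final state: V = 18.77 m/s, rpm = 8656 → n = rpm/60 = 144.266667 rev/s
J = V / (n·D) = 18.77 / (144.266667 × 1.175) = 0.110729
regime bands: climb J<0.3396 | cruise [0.3396, 0.6791) | windmill J≥0.6791
J = 0.1107 → climb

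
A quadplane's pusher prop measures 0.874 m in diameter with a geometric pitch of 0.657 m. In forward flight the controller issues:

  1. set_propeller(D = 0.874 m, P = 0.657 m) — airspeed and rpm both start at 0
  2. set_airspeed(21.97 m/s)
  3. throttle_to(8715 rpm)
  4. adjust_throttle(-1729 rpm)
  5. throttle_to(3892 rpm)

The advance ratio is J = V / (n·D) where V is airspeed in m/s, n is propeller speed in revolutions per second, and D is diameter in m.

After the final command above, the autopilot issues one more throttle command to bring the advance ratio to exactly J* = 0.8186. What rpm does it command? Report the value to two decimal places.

rpm = 1842.46

set_propeller: D = 0.874 m, P = 0.657 m (p = P/D = 0.751716); state ← (V=0, rpm=0)
set_airspeed(21.97): V ← 21.97 m/s
throttle_to(8715): rpm ← 8715
adjust_throttle(-1729): rpm ← 8715 -1729 = 6986
throttle_to(3892): rpm ← 3892
final state: V = 21.97 m/s, rpm = 3892 → n = rpm/60 = 64.866667 rev/s
target J* = 0.8186; solve J* = V/(n·D) for n: n = V/(J*·D) = 21.97/(0.8186 × 0.874) = 30.707671 rev/s
rpm = 60·n = 1842.460281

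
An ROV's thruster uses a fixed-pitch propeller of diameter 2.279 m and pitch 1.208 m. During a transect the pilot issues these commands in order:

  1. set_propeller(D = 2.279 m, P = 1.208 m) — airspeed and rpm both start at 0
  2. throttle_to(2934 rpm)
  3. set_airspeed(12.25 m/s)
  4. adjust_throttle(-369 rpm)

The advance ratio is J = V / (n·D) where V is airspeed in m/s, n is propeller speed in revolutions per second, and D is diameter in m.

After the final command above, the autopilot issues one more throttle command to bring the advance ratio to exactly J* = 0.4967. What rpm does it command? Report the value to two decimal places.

set_propeller: D = 2.279 m, P = 1.208 m (p = P/D = 0.530057); state ← (V=0, rpm=0)
throttle_to(2934): rpm ← 2934
set_airspeed(12.25): V ← 12.25 m/s
adjust_throttle(-369): rpm ← 2934 -369 = 2565
final state: V = 12.25 m/s, rpm = 2565 → n = rpm/60 = 42.750000 rev/s
target J* = 0.4967; solve J* = V/(n·D) for n: n = V/(J*·D) = 12.25/(0.4967 × 2.279) = 10.821753 rev/s
rpm = 60·n = 649.305160

rpm = 649.31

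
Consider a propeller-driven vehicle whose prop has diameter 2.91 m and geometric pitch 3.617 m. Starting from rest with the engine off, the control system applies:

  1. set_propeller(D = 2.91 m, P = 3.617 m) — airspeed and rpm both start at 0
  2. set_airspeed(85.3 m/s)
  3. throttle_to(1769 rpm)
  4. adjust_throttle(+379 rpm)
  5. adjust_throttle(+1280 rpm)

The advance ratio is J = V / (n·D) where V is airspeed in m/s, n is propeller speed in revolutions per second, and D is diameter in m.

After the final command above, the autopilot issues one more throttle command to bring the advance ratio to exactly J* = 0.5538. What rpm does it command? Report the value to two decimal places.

rpm = 3175.81

set_propeller: D = 2.91 m, P = 3.617 m (p = P/D = 1.242955); state ← (V=0, rpm=0)
set_airspeed(85.3): V ← 85.3 m/s
throttle_to(1769): rpm ← 1769
adjust_throttle(+379): rpm ← 1769 +379 = 2148
adjust_throttle(+1280): rpm ← 2148 +1280 = 3428
final state: V = 85.3 m/s, rpm = 3428 → n = rpm/60 = 57.133333 rev/s
target J* = 0.5538; solve J* = V/(n·D) for n: n = V/(J*·D) = 85.3/(0.5538 × 2.91) = 52.930146 rev/s
rpm = 60·n = 3175.808752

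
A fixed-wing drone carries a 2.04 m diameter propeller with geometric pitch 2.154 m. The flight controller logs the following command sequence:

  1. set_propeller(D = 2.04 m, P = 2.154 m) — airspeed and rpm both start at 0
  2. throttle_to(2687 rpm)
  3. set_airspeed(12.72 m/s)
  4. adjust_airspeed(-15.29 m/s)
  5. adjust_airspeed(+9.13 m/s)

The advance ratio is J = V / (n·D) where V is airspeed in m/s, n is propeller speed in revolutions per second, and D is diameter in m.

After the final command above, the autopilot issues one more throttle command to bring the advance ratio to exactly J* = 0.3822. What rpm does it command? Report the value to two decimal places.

rpm = 504.82

set_propeller: D = 2.04 m, P = 2.154 m (p = P/D = 1.055882); state ← (V=0, rpm=0)
throttle_to(2687): rpm ← 2687
set_airspeed(12.72): V ← 12.72 m/s
adjust_airspeed(-15.29): V ← 12.72 -15.29 = -2.57 m/s
adjust_airspeed(+9.13): V ← -2.57 +9.13 = 6.56 m/s
final state: V = 6.56 m/s, rpm = 2687 → n = rpm/60 = 44.783333 rev/s
target J* = 0.3822; solve J* = V/(n·D) for n: n = V/(J*·D) = 6.56/(0.3822 × 2.04) = 8.413622 rev/s
rpm = 60·n = 504.817312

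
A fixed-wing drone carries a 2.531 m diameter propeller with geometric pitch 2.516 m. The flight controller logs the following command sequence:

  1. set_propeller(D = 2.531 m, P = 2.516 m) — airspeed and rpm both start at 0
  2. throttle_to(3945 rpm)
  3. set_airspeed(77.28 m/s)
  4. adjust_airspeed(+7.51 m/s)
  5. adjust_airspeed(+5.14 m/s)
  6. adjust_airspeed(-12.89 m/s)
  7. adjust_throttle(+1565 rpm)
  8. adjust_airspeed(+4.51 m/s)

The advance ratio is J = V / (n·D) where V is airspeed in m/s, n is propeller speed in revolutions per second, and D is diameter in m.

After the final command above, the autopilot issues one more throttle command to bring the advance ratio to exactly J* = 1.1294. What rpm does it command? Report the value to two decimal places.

rpm = 1711.73

set_propeller: D = 2.531 m, P = 2.516 m (p = P/D = 0.994073); state ← (V=0, rpm=0)
throttle_to(3945): rpm ← 3945
set_airspeed(77.28): V ← 77.28 m/s
adjust_airspeed(+7.51): V ← 77.28 +7.51 = 84.79 m/s
adjust_airspeed(+5.14): V ← 84.79 +5.14 = 89.93 m/s
adjust_airspeed(-12.89): V ← 89.93 -12.89 = 77.04 m/s
adjust_throttle(+1565): rpm ← 3945 +1565 = 5510
adjust_airspeed(+4.51): V ← 77.04 +4.51 = 81.55 m/s
final state: V = 81.55 m/s, rpm = 5510 → n = rpm/60 = 91.833333 rev/s
target J* = 1.1294; solve J* = V/(n·D) for n: n = V/(J*·D) = 81.55/(1.1294 × 2.531) = 28.528835 rev/s
rpm = 60·n = 1711.730098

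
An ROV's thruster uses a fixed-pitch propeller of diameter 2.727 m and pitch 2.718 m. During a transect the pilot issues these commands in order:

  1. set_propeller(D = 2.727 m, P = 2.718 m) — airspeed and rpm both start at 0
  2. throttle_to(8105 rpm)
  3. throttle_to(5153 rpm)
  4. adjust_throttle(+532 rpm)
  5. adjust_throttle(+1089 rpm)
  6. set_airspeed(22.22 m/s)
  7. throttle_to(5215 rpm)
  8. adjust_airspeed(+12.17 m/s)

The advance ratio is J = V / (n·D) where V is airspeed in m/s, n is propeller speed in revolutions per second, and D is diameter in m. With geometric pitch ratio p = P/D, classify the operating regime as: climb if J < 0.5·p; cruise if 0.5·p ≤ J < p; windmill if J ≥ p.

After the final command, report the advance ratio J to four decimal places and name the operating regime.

J = 0.1451, regime = climb

set_propeller: D = 2.727 m, P = 2.718 m (p = P/D = 0.996700); state ← (V=0, rpm=0)
throttle_to(8105): rpm ← 8105
throttle_to(5153): rpm ← 5153
adjust_throttle(+532): rpm ← 5153 +532 = 5685
adjust_throttle(+1089): rpm ← 5685 +1089 = 6774
set_airspeed(22.22): V ← 22.22 m/s
throttle_to(5215): rpm ← 5215
adjust_airspeed(+12.17): V ← 22.22 +12.17 = 34.39 m/s
final state: V = 34.39 m/s, rpm = 5215 → n = rpm/60 = 86.916667 rev/s
J = V / (n·D) = 34.39 / (86.916667 × 2.727) = 0.145092
regime bands: climb J<0.4983 | cruise [0.4983, 0.9967) | windmill J≥0.9967
J = 0.1451 → climb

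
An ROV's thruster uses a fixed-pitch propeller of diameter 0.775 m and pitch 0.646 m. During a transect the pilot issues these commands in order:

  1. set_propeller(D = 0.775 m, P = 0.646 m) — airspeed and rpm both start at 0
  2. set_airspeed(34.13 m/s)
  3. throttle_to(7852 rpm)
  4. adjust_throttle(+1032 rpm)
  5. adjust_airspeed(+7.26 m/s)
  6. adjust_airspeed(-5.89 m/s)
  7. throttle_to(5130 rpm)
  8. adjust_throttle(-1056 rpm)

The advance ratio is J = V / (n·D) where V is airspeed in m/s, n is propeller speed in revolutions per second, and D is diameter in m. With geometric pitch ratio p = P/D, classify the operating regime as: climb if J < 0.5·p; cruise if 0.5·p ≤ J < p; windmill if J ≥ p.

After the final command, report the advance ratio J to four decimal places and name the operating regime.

J = 0.6746, regime = cruise

set_propeller: D = 0.775 m, P = 0.646 m (p = P/D = 0.833548); state ← (V=0, rpm=0)
set_airspeed(34.13): V ← 34.13 m/s
throttle_to(7852): rpm ← 7852
adjust_throttle(+1032): rpm ← 7852 +1032 = 8884
adjust_airspeed(+7.26): V ← 34.13 +7.26 = 41.39 m/s
adjust_airspeed(-5.89): V ← 41.39 -5.89 = 35.5 m/s
throttle_to(5130): rpm ← 5130
adjust_throttle(-1056): rpm ← 5130 -1056 = 4074
final state: V = 35.5 m/s, rpm = 4074 → n = rpm/60 = 67.900000 rev/s
J = V / (n·D) = 35.5 / (67.900000 × 0.775) = 0.674616
regime bands: climb J<0.4168 | cruise [0.4168, 0.8335) | windmill J≥0.8335
J = 0.6746 → cruise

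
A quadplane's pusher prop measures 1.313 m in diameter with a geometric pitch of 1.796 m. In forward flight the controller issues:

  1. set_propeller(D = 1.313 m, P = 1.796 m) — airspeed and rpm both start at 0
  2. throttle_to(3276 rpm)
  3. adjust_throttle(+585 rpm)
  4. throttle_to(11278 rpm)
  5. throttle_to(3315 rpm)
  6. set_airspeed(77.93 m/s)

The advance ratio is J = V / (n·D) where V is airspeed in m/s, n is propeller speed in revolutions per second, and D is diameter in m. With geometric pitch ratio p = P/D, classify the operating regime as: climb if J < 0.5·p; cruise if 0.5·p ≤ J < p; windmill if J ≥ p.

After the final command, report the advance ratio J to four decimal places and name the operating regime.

J = 1.0743, regime = cruise

set_propeller: D = 1.313 m, P = 1.796 m (p = P/D = 1.367860); state ← (V=0, rpm=0)
throttle_to(3276): rpm ← 3276
adjust_throttle(+585): rpm ← 3276 +585 = 3861
throttle_to(11278): rpm ← 11278
throttle_to(3315): rpm ← 3315
set_airspeed(77.93): V ← 77.93 m/s
final state: V = 77.93 m/s, rpm = 3315 → n = rpm/60 = 55.250000 rev/s
J = V / (n·D) = 77.93 / (55.250000 × 1.313) = 1.074256
regime bands: climb J<0.6839 | cruise [0.6839, 1.3679) | windmill J≥1.3679
J = 1.0743 → cruise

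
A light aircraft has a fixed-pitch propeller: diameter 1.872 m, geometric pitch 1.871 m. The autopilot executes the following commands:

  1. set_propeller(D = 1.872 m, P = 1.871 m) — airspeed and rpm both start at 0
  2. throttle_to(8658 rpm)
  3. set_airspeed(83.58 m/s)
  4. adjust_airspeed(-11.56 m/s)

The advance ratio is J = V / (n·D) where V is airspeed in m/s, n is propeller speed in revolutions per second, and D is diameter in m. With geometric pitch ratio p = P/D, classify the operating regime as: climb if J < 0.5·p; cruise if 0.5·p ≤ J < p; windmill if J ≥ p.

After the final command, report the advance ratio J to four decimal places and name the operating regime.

J = 0.2666, regime = climb

set_propeller: D = 1.872 m, P = 1.871 m (p = P/D = 0.999466); state ← (V=0, rpm=0)
throttle_to(8658): rpm ← 8658
set_airspeed(83.58): V ← 83.58 m/s
adjust_airspeed(-11.56): V ← 83.58 -11.56 = 72.02 m/s
final state: V = 72.02 m/s, rpm = 8658 → n = rpm/60 = 144.300000 rev/s
J = V / (n·D) = 72.02 / (144.300000 × 1.872) = 0.266613
regime bands: climb J<0.4997 | cruise [0.4997, 0.9995) | windmill J≥0.9995
J = 0.2666 → climb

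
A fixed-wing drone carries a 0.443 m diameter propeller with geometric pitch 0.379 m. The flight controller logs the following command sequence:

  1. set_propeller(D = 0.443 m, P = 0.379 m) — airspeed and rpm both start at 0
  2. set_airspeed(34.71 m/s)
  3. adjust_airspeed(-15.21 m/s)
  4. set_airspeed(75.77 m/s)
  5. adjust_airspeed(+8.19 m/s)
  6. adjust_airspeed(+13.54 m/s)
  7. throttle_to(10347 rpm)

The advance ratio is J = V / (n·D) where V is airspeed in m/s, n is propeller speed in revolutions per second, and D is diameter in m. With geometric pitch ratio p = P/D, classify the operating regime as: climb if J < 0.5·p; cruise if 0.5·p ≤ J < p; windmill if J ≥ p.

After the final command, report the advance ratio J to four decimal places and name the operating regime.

J = 1.2763, regime = windmill

set_propeller: D = 0.443 m, P = 0.379 m (p = P/D = 0.855530); state ← (V=0, rpm=0)
set_airspeed(34.71): V ← 34.71 m/s
adjust_airspeed(-15.21): V ← 34.71 -15.21 = 19.5 m/s
set_airspeed(75.77): V ← 75.77 m/s
adjust_airspeed(+8.19): V ← 75.77 +8.19 = 83.96 m/s
adjust_airspeed(+13.54): V ← 83.96 +13.54 = 97.5 m/s
throttle_to(10347): rpm ← 10347
final state: V = 97.5 m/s, rpm = 10347 → n = rpm/60 = 172.450000 rev/s
J = V / (n·D) = 97.5 / (172.450000 × 0.443) = 1.276256
regime bands: climb J<0.4278 | cruise [0.4278, 0.8555) | windmill J≥0.8555
J = 1.2763 → windmill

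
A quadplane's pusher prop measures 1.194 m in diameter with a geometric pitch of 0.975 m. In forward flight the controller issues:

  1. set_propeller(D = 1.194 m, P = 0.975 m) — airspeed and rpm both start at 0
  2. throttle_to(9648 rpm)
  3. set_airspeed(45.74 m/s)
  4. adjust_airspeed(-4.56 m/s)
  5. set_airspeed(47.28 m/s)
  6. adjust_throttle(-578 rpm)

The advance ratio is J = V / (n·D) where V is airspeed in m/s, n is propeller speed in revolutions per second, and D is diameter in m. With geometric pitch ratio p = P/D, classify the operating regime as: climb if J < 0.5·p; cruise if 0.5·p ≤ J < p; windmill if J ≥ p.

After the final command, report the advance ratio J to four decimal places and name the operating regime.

set_propeller: D = 1.194 m, P = 0.975 m (p = P/D = 0.816583); state ← (V=0, rpm=0)
throttle_to(9648): rpm ← 9648
set_airspeed(45.74): V ← 45.74 m/s
adjust_airspeed(-4.56): V ← 45.74 -4.56 = 41.18 m/s
set_airspeed(47.28): V ← 47.28 m/s
adjust_throttle(-578): rpm ← 9648 -578 = 9070
final state: V = 47.28 m/s, rpm = 9070 → n = rpm/60 = 151.166667 rev/s
J = V / (n·D) = 47.28 / (151.166667 × 1.194) = 0.261949
regime bands: climb J<0.4083 | cruise [0.4083, 0.8166) | windmill J≥0.8166
J = 0.2619 → climb

J = 0.2619, regime = climb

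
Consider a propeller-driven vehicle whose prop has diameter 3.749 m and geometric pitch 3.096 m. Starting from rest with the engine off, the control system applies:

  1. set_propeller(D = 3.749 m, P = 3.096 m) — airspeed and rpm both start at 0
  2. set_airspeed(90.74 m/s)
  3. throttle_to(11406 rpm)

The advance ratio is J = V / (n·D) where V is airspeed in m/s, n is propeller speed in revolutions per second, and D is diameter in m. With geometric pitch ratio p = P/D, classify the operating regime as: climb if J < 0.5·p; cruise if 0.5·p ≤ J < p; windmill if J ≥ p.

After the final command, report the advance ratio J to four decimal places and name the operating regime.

set_propeller: D = 3.749 m, P = 3.096 m (p = P/D = 0.825820); state ← (V=0, rpm=0)
set_airspeed(90.74): V ← 90.74 m/s
throttle_to(11406): rpm ← 11406
final state: V = 90.74 m/s, rpm = 11406 → n = rpm/60 = 190.100000 rev/s
J = V / (n·D) = 90.74 / (190.100000 × 3.749) = 0.127321
regime bands: climb J<0.4129 | cruise [0.4129, 0.8258) | windmill J≥0.8258
J = 0.1273 → climb

J = 0.1273, regime = climb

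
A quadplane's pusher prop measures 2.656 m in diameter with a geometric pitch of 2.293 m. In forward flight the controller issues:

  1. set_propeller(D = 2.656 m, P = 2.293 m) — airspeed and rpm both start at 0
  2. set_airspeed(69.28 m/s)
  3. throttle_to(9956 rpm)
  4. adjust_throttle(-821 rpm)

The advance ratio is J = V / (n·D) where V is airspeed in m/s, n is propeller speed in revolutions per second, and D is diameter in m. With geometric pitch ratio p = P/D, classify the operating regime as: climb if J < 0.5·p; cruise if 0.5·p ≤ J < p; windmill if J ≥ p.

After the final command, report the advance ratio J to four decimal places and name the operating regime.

J = 0.1713, regime = climb

set_propeller: D = 2.656 m, P = 2.293 m (p = P/D = 0.863328); state ← (V=0, rpm=0)
set_airspeed(69.28): V ← 69.28 m/s
throttle_to(9956): rpm ← 9956
adjust_throttle(-821): rpm ← 9956 -821 = 9135
final state: V = 69.28 m/s, rpm = 9135 → n = rpm/60 = 152.250000 rev/s
J = V / (n·D) = 69.28 / (152.250000 × 2.656) = 0.171326
regime bands: climb J<0.4317 | cruise [0.4317, 0.8633) | windmill J≥0.8633
J = 0.1713 → climb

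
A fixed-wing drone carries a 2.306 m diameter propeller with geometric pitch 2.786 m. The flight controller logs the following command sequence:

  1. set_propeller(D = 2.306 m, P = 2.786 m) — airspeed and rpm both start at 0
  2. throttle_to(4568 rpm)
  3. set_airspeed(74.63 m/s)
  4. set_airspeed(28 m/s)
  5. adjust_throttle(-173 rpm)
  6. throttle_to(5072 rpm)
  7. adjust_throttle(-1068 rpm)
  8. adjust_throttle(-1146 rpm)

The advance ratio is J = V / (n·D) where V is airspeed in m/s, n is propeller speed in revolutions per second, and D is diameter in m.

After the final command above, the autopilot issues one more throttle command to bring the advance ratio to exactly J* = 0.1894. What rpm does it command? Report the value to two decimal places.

set_propeller: D = 2.306 m, P = 2.786 m (p = P/D = 1.208153); state ← (V=0, rpm=0)
throttle_to(4568): rpm ← 4568
set_airspeed(74.63): V ← 74.63 m/s
set_airspeed(28): V ← 28 m/s
adjust_throttle(-173): rpm ← 4568 -173 = 4395
throttle_to(5072): rpm ← 5072
adjust_throttle(-1068): rpm ← 5072 -1068 = 4004
adjust_throttle(-1146): rpm ← 4004 -1146 = 2858
final state: V = 28 m/s, rpm = 2858 → n = rpm/60 = 47.633333 rev/s
target J* = 0.1894; solve J* = V/(n·D) for n: n = V/(J*·D) = 28/(0.1894 × 2.306) = 64.108963 rev/s
rpm = 60·n = 3846.537795

rpm = 3846.54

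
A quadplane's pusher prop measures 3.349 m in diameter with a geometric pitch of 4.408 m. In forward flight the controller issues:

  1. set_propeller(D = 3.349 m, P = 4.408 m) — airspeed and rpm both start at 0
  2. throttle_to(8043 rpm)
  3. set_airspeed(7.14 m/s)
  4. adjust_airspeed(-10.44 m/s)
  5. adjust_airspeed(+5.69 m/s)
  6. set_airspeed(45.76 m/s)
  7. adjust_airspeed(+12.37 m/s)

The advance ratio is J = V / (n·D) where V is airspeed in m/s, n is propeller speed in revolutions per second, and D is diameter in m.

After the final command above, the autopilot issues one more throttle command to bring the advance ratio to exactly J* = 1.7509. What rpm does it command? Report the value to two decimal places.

set_propeller: D = 3.349 m, P = 4.408 m (p = P/D = 1.316214); state ← (V=0, rpm=0)
throttle_to(8043): rpm ← 8043
set_airspeed(7.14): V ← 7.14 m/s
adjust_airspeed(-10.44): V ← 7.14 -10.44 = -3.3 m/s
adjust_airspeed(+5.69): V ← -3.3 +5.69 = 2.39 m/s
set_airspeed(45.76): V ← 45.76 m/s
adjust_airspeed(+12.37): V ← 45.76 +12.37 = 58.13 m/s
final state: V = 58.13 m/s, rpm = 8043 → n = rpm/60 = 134.050000 rev/s
target J* = 1.7509; solve J* = V/(n·D) for n: n = V/(J*·D) = 58.13/(1.7509 × 3.349) = 9.913427 rev/s
rpm = 60·n = 594.805647

rpm = 594.81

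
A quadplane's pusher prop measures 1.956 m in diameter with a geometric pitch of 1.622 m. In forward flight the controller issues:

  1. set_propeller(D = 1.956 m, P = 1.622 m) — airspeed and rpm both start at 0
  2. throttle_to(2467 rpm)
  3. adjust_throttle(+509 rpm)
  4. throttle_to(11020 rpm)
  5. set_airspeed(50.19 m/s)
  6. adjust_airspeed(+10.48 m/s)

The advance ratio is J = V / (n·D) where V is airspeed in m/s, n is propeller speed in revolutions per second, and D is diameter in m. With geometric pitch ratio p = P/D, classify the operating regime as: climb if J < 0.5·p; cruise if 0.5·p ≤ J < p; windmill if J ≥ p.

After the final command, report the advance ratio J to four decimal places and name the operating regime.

J = 0.1689, regime = climb

set_propeller: D = 1.956 m, P = 1.622 m (p = P/D = 0.829243); state ← (V=0, rpm=0)
throttle_to(2467): rpm ← 2467
adjust_throttle(+509): rpm ← 2467 +509 = 2976
throttle_to(11020): rpm ← 11020
set_airspeed(50.19): V ← 50.19 m/s
adjust_airspeed(+10.48): V ← 50.19 +10.48 = 60.67 m/s
final state: V = 60.67 m/s, rpm = 11020 → n = rpm/60 = 183.666667 rev/s
J = V / (n·D) = 60.67 / (183.666667 × 1.956) = 0.168879
regime bands: climb J<0.4146 | cruise [0.4146, 0.8292) | windmill J≥0.8292
J = 0.1689 → climb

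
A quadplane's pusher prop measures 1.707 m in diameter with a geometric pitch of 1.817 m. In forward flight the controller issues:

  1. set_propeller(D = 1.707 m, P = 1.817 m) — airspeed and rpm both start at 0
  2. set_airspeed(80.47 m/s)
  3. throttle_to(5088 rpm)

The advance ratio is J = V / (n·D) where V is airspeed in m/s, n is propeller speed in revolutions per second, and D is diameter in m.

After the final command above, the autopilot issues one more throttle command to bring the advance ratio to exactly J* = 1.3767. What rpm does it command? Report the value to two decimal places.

set_propeller: D = 1.707 m, P = 1.817 m (p = P/D = 1.064441); state ← (V=0, rpm=0)
set_airspeed(80.47): V ← 80.47 m/s
throttle_to(5088): rpm ← 5088
final state: V = 80.47 m/s, rpm = 5088 → n = rpm/60 = 84.800000 rev/s
target J* = 1.3767; solve J* = V/(n·D) for n: n = V/(J*·D) = 80.47/(1.3767 × 1.707) = 34.242161 rev/s
rpm = 60·n = 2054.529674

rpm = 2054.53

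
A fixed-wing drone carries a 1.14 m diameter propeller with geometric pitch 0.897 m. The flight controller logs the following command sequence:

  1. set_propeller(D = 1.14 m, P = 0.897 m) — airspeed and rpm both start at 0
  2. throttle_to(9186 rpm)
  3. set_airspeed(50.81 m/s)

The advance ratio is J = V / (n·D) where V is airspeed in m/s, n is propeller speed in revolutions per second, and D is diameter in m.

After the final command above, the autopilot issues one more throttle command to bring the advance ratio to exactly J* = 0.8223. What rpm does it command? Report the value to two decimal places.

set_propeller: D = 1.14 m, P = 0.897 m (p = P/D = 0.786842); state ← (V=0, rpm=0)
throttle_to(9186): rpm ← 9186
set_airspeed(50.81): V ← 50.81 m/s
final state: V = 50.81 m/s, rpm = 9186 → n = rpm/60 = 153.100000 rev/s
target J* = 0.8223; solve J* = V/(n·D) for n: n = V/(J*·D) = 50.81/(0.8223 × 1.14) = 54.201843 rev/s
rpm = 60·n = 3252.110576

rpm = 3252.11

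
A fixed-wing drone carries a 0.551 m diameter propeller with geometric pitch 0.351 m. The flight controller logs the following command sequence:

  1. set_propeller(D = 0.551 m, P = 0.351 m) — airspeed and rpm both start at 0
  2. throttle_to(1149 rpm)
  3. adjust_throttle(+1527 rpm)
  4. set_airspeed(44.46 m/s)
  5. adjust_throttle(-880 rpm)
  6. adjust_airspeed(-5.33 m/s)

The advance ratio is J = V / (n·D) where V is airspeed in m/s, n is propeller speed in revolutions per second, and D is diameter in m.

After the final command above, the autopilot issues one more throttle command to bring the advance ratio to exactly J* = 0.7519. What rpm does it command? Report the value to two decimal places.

rpm = 5666.95

set_propeller: D = 0.551 m, P = 0.351 m (p = P/D = 0.637024); state ← (V=0, rpm=0)
throttle_to(1149): rpm ← 1149
adjust_throttle(+1527): rpm ← 1149 +1527 = 2676
set_airspeed(44.46): V ← 44.46 m/s
adjust_throttle(-880): rpm ← 2676 -880 = 1796
adjust_airspeed(-5.33): V ← 44.46 -5.33 = 39.13 m/s
final state: V = 39.13 m/s, rpm = 1796 → n = rpm/60 = 29.933333 rev/s
target J* = 0.7519; solve J* = V/(n·D) for n: n = V/(J*·D) = 39.13/(0.7519 × 0.551) = 94.449174 rev/s
rpm = 60·n = 5666.950441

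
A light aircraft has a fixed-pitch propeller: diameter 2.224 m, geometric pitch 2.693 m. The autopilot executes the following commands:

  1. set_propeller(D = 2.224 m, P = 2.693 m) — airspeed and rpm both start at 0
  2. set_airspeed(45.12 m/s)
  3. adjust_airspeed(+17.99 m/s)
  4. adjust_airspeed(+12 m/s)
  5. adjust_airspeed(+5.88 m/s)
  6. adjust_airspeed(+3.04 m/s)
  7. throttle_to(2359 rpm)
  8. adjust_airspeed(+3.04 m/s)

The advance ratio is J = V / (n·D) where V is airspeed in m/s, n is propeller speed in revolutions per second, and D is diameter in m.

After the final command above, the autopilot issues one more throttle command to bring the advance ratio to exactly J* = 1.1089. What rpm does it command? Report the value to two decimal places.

set_propeller: D = 2.224 m, P = 2.693 m (p = P/D = 1.210881); state ← (V=0, rpm=0)
set_airspeed(45.12): V ← 45.12 m/s
adjust_airspeed(+17.99): V ← 45.12 +17.99 = 63.11 m/s
adjust_airspeed(+12): V ← 63.11 +12 = 75.11 m/s
adjust_airspeed(+5.88): V ← 75.11 +5.88 = 80.99 m/s
adjust_airspeed(+3.04): V ← 80.99 +3.04 = 84.03 m/s
throttle_to(2359): rpm ← 2359
adjust_airspeed(+3.04): V ← 84.03 +3.04 = 87.07 m/s
final state: V = 87.07 m/s, rpm = 2359 → n = rpm/60 = 39.316667 rev/s
target J* = 1.1089; solve J* = V/(n·D) for n: n = V/(J*·D) = 87.07/(1.1089 × 2.224) = 35.305420 rev/s
rpm = 60·n = 2118.325179

rpm = 2118.33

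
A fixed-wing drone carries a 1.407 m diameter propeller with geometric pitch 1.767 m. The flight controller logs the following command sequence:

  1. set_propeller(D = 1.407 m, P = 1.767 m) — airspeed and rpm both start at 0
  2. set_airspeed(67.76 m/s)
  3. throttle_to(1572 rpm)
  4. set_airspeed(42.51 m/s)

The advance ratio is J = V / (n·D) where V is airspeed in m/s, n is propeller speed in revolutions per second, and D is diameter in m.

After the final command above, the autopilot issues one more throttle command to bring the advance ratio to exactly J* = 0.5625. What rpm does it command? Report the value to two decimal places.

rpm = 3222.74

set_propeller: D = 1.407 m, P = 1.767 m (p = P/D = 1.255864); state ← (V=0, rpm=0)
set_airspeed(67.76): V ← 67.76 m/s
throttle_to(1572): rpm ← 1572
set_airspeed(42.51): V ← 42.51 m/s
final state: V = 42.51 m/s, rpm = 1572 → n = rpm/60 = 26.200000 rev/s
target J* = 0.5625; solve J* = V/(n·D) for n: n = V/(J*·D) = 42.51/(0.5625 × 1.407) = 53.712390 rev/s
rpm = 60·n = 3222.743426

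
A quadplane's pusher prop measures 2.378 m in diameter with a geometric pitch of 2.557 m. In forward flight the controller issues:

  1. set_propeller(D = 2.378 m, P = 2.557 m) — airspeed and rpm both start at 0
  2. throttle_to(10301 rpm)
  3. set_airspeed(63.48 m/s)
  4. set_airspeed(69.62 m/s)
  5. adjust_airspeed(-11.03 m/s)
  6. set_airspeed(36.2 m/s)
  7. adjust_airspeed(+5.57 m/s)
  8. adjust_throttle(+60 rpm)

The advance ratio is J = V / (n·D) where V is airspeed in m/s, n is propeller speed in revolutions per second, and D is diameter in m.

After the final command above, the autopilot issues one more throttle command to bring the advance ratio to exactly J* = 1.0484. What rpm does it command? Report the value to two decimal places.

rpm = 1005.26

set_propeller: D = 2.378 m, P = 2.557 m (p = P/D = 1.075273); state ← (V=0, rpm=0)
throttle_to(10301): rpm ← 10301
set_airspeed(63.48): V ← 63.48 m/s
set_airspeed(69.62): V ← 69.62 m/s
adjust_airspeed(-11.03): V ← 69.62 -11.03 = 58.59 m/s
set_airspeed(36.2): V ← 36.2 m/s
adjust_airspeed(+5.57): V ← 36.2 +5.57 = 41.77 m/s
adjust_throttle(+60): rpm ← 10301 +60 = 10361
final state: V = 41.77 m/s, rpm = 10361 → n = rpm/60 = 172.683333 rev/s
target J* = 1.0484; solve J* = V/(n·D) for n: n = V/(J*·D) = 41.77/(1.0484 × 2.378) = 16.754274 rev/s
rpm = 60·n = 1005.256438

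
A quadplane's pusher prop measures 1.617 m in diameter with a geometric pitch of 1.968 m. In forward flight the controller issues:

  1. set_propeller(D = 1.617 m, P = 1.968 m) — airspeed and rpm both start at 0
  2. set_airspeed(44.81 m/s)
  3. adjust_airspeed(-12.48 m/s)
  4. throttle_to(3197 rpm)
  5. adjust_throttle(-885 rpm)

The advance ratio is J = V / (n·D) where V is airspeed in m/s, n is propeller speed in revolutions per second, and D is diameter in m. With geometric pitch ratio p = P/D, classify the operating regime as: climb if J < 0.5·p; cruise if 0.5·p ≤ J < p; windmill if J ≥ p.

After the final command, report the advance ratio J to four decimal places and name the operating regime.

J = 0.5189, regime = climb

set_propeller: D = 1.617 m, P = 1.968 m (p = P/D = 1.217069); state ← (V=0, rpm=0)
set_airspeed(44.81): V ← 44.81 m/s
adjust_airspeed(-12.48): V ← 44.81 -12.48 = 32.33 m/s
throttle_to(3197): rpm ← 3197
adjust_throttle(-885): rpm ← 3197 -885 = 2312
final state: V = 32.33 m/s, rpm = 2312 → n = rpm/60 = 38.533333 rev/s
J = V / (n·D) = 32.33 / (38.533333 × 1.617) = 0.518871
regime bands: climb J<0.6085 | cruise [0.6085, 1.2171) | windmill J≥1.2171
J = 0.5189 → climb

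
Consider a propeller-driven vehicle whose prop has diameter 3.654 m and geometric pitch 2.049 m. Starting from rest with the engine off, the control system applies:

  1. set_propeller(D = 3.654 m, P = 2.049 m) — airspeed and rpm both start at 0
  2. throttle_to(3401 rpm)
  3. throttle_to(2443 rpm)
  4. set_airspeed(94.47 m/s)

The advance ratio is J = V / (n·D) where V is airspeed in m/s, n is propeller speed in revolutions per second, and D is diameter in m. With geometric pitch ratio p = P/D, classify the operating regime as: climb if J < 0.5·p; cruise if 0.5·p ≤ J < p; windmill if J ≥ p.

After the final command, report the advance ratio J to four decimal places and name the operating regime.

J = 0.6350, regime = windmill

set_propeller: D = 3.654 m, P = 2.049 m (p = P/D = 0.560755); state ← (V=0, rpm=0)
throttle_to(3401): rpm ← 3401
throttle_to(2443): rpm ← 2443
set_airspeed(94.47): V ← 94.47 m/s
final state: V = 94.47 m/s, rpm = 2443 → n = rpm/60 = 40.716667 rev/s
J = V / (n·D) = 94.47 / (40.716667 × 3.654) = 0.634970
regime bands: climb J<0.2804 | cruise [0.2804, 0.5608) | windmill J≥0.5608
J = 0.6350 → windmill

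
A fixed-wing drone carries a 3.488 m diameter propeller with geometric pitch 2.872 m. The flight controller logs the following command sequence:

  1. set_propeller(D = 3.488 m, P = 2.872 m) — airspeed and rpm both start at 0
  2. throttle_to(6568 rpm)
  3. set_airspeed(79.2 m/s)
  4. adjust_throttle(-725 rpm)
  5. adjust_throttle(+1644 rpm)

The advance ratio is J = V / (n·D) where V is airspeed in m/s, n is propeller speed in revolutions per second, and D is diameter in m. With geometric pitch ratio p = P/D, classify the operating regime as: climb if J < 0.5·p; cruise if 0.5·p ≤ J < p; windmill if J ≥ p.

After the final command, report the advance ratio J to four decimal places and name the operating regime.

J = 0.1820, regime = climb

set_propeller: D = 3.488 m, P = 2.872 m (p = P/D = 0.823394); state ← (V=0, rpm=0)
throttle_to(6568): rpm ← 6568
set_airspeed(79.2): V ← 79.2 m/s
adjust_throttle(-725): rpm ← 6568 -725 = 5843
adjust_throttle(+1644): rpm ← 5843 +1644 = 7487
final state: V = 79.2 m/s, rpm = 7487 → n = rpm/60 = 124.783333 rev/s
J = V / (n·D) = 79.2 / (124.783333 × 3.488) = 0.181967
regime bands: climb J<0.4117 | cruise [0.4117, 0.8234) | windmill J≥0.8234
J = 0.1820 → climb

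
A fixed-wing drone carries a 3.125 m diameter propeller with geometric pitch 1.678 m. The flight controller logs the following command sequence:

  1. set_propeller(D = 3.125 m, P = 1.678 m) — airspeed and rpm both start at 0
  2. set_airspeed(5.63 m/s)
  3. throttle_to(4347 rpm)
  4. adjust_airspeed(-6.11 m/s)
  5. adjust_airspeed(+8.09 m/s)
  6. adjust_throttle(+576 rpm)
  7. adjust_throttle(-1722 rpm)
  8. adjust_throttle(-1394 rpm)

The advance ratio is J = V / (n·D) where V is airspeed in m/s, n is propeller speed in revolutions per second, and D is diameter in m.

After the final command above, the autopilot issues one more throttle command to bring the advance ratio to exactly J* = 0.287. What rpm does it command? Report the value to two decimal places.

rpm = 509.10

set_propeller: D = 3.125 m, P = 1.678 m (p = P/D = 0.536960); state ← (V=0, rpm=0)
set_airspeed(5.63): V ← 5.63 m/s
throttle_to(4347): rpm ← 4347
adjust_airspeed(-6.11): V ← 5.63 -6.11 = -0.48 m/s
adjust_airspeed(+8.09): V ← -0.48 +8.09 = 7.61 m/s
adjust_throttle(+576): rpm ← 4347 +576 = 4923
adjust_throttle(-1722): rpm ← 4923 -1722 = 3201
adjust_throttle(-1394): rpm ← 3201 -1394 = 1807
final state: V = 7.61 m/s, rpm = 1807 → n = rpm/60 = 30.116667 rev/s
target J* = 0.287; solve J* = V/(n·D) for n: n = V/(J*·D) = 7.61/(0.287 × 3.125) = 8.485017 rev/s
rpm = 60·n = 509.101045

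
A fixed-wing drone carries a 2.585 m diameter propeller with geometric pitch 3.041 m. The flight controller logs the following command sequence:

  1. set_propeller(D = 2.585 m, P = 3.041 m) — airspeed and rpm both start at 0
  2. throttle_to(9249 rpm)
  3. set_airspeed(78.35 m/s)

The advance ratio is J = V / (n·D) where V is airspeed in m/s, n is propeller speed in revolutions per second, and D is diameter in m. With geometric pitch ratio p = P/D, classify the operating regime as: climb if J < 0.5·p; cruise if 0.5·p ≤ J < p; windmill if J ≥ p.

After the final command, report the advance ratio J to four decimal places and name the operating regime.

set_propeller: D = 2.585 m, P = 3.041 m (p = P/D = 1.176402); state ← (V=0, rpm=0)
throttle_to(9249): rpm ← 9249
set_airspeed(78.35): V ← 78.35 m/s
final state: V = 78.35 m/s, rpm = 9249 → n = rpm/60 = 154.150000 rev/s
J = V / (n·D) = 78.35 / (154.150000 × 2.585) = 0.196623
regime bands: climb J<0.5882 | cruise [0.5882, 1.1764) | windmill J≥1.1764
J = 0.1966 → climb

J = 0.1966, regime = climb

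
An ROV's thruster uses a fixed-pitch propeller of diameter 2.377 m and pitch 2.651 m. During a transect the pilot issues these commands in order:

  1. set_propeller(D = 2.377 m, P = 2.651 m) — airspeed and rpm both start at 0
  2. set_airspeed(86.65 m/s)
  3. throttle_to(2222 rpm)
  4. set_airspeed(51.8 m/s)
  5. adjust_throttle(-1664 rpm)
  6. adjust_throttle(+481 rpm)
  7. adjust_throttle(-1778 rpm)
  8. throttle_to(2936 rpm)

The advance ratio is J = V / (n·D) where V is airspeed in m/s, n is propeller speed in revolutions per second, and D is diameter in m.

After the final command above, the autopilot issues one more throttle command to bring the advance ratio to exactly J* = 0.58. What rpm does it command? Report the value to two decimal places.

rpm = 2254.36

set_propeller: D = 2.377 m, P = 2.651 m (p = P/D = 1.115271); state ← (V=0, rpm=0)
set_airspeed(86.65): V ← 86.65 m/s
throttle_to(2222): rpm ← 2222
set_airspeed(51.8): V ← 51.8 m/s
adjust_throttle(-1664): rpm ← 2222 -1664 = 558
adjust_throttle(+481): rpm ← 558 +481 = 1039
adjust_throttle(-1778): rpm ← 1039 -1778 = -739
throttle_to(2936): rpm ← 2936
final state: V = 51.8 m/s, rpm = 2936 → n = rpm/60 = 48.933333 rev/s
target J* = 0.58; solve J* = V/(n·D) for n: n = V/(J*·D) = 51.8/(0.58 × 2.377) = 37.572716 rev/s
rpm = 60·n = 2254.362932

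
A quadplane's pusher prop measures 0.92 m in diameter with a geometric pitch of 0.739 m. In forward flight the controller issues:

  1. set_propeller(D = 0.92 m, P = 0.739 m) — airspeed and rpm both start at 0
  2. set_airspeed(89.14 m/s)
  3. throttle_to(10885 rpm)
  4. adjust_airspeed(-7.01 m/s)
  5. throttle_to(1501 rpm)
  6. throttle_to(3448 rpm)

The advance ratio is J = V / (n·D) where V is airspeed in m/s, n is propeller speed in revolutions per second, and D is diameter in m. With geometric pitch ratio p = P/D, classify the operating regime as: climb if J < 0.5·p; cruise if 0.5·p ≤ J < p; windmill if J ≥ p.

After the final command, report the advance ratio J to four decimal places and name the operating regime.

J = 1.5535, regime = windmill

set_propeller: D = 0.92 m, P = 0.739 m (p = P/D = 0.803261); state ← (V=0, rpm=0)
set_airspeed(89.14): V ← 89.14 m/s
throttle_to(10885): rpm ← 10885
adjust_airspeed(-7.01): V ← 89.14 -7.01 = 82.13 m/s
throttle_to(1501): rpm ← 1501
throttle_to(3448): rpm ← 3448
final state: V = 82.13 m/s, rpm = 3448 → n = rpm/60 = 57.466667 rev/s
J = V / (n·D) = 82.13 / (57.466667 × 0.92) = 1.553453
regime bands: climb J<0.4016 | cruise [0.4016, 0.8033) | windmill J≥0.8033
J = 1.5535 → windmill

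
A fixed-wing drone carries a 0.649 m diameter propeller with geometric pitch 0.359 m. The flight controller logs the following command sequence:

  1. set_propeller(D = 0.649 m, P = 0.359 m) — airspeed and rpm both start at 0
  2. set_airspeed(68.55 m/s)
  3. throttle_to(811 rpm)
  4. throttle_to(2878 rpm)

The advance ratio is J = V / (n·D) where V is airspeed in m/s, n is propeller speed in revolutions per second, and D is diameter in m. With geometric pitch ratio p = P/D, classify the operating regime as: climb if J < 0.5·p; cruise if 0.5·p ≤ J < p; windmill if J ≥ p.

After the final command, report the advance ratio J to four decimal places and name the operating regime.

set_propeller: D = 0.649 m, P = 0.359 m (p = P/D = 0.553159); state ← (V=0, rpm=0)
set_airspeed(68.55): V ← 68.55 m/s
throttle_to(811): rpm ← 811
throttle_to(2878): rpm ← 2878
final state: V = 68.55 m/s, rpm = 2878 → n = rpm/60 = 47.966667 rev/s
J = V / (n·D) = 68.55 / (47.966667 × 0.649) = 2.202030
regime bands: climb J<0.2766 | cruise [0.2766, 0.5532) | windmill J≥0.5532
J = 2.2020 → windmill

J = 2.2020, regime = windmill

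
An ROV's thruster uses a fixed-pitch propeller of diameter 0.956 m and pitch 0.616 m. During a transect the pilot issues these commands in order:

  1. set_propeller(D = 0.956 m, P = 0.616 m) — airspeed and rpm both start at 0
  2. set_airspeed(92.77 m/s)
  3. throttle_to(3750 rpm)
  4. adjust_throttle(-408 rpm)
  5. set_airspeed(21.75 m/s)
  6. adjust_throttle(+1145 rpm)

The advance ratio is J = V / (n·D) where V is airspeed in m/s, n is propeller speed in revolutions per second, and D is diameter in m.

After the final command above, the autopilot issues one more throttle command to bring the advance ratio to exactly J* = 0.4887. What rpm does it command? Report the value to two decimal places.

rpm = 2793.25

set_propeller: D = 0.956 m, P = 0.616 m (p = P/D = 0.644351); state ← (V=0, rpm=0)
set_airspeed(92.77): V ← 92.77 m/s
throttle_to(3750): rpm ← 3750
adjust_throttle(-408): rpm ← 3750 -408 = 3342
set_airspeed(21.75): V ← 21.75 m/s
adjust_throttle(+1145): rpm ← 3342 +1145 = 4487
final state: V = 21.75 m/s, rpm = 4487 → n = rpm/60 = 74.783333 rev/s
target J* = 0.4887; solve J* = V/(n·D) for n: n = V/(J*·D) = 21.75/(0.4887 × 0.956) = 46.554217 rev/s
rpm = 60·n = 2793.253042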